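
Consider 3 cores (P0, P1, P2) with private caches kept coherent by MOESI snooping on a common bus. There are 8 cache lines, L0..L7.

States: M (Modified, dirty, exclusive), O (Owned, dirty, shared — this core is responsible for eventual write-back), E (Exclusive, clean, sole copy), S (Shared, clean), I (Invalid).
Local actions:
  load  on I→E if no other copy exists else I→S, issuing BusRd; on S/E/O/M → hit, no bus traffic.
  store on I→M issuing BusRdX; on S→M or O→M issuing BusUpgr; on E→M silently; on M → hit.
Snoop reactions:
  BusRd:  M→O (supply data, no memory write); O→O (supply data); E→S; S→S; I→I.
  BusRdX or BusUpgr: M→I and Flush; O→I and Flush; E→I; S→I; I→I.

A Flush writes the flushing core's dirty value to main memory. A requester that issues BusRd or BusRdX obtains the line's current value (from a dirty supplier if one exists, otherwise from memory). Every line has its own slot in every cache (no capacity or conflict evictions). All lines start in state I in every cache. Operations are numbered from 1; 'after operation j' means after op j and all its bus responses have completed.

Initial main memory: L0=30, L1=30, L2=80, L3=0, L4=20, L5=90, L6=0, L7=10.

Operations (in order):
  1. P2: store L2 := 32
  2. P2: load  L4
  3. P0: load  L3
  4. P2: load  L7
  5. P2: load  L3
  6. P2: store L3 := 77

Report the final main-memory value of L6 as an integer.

1. P2: store L2 := 32  bus=[BusRdX]  L2: P0=I P1=I P2=M  mem[L2]=80
2. P2: load  L4  bus=[BusRd]  L4: P0=I P1=I P2=E  mem[L4]=20
3. P0: load  L3  bus=[BusRd]  L3: P0=E P1=I P2=I  mem[L3]=0
4. P2: load  L7  bus=[BusRd]  L7: P0=I P1=I P2=E  mem[L7]=10
5. P2: load  L3  bus=[BusRd]  L3: P0=S P1=I P2=S  mem[L3]=0
6. P2: store L3 := 77  bus=[BusUpgr]  L3: P0=I P1=I P2=M  mem[L3]=0

memory[L6] = 0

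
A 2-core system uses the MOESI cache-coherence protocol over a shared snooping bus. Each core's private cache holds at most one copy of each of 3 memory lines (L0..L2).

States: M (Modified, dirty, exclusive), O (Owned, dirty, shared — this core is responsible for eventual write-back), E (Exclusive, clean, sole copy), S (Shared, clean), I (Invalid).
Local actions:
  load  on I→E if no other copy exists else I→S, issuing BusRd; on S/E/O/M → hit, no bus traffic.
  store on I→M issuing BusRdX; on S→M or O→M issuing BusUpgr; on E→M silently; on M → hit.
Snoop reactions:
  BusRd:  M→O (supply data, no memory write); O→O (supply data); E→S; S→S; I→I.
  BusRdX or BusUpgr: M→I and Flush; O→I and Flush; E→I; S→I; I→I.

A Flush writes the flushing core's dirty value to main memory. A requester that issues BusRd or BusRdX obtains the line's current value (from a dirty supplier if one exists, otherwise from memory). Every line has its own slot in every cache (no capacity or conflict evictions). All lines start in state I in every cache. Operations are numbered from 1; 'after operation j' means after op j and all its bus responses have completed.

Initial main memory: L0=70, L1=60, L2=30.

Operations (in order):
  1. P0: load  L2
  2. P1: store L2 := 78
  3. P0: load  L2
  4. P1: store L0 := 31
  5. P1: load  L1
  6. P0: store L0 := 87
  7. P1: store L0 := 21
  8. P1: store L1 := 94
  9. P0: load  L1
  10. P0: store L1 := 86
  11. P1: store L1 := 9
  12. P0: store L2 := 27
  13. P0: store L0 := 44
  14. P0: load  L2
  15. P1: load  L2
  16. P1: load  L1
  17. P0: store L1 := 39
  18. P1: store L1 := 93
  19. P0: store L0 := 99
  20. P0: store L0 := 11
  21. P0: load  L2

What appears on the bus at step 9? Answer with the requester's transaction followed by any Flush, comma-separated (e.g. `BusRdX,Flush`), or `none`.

bus = BusRd

  op1 P0: load  L2 → E/I on L2; bus BusRd; mem=30
  op2 P1: store L2 := 78 → I/M on L2; bus BusRdX; mem=30
  op3 P0: load  L2 → S/O on L2; bus BusRd; mem=30
  op4 P1: store L0 := 31 → I/M on L0; bus BusRdX; mem=70
  op5 P1: load  L1 → I/E on L1; bus BusRd; mem=60
  op6 P0: store L0 := 87 → M/I on L0; bus BusRdX Flush; mem=31
  op7 P1: store L0 := 21 → I/M on L0; bus BusRdX Flush; mem=87
  op8 P1: store L1 := 94 → I/M on L1; bus (none); mem=60
  op9 P0: load  L1 → S/O on L1; bus BusRd; mem=60
  op10 P0: store L1 := 86 → M/I on L1; bus BusUpgr Flush; mem=94
  op11 P1: store L1 := 9 → I/M on L1; bus BusRdX Flush; mem=86
  op12 P0: store L2 := 27 → M/I on L2; bus BusUpgr Flush; mem=78
  op13 P0: store L0 := 44 → M/I on L0; bus BusRdX Flush; mem=21
  op14 P0: load  L2 → M/I on L2; bus (none); mem=78
  op15 P1: load  L2 → O/S on L2; bus BusRd; mem=78
  op16 P1: load  L1 → I/M on L1; bus (none); mem=86
  op17 P0: store L1 := 39 → M/I on L1; bus BusRdX Flush; mem=9
  op18 P1: store L1 := 93 → I/M on L1; bus BusRdX Flush; mem=39
  op19 P0: store L0 := 99 → M/I on L0; bus (none); mem=21
  op20 P0: store L0 := 11 → M/I on L0; bus (none); mem=21
  op21 P0: load  L2 → O/S on L2; bus (none); mem=78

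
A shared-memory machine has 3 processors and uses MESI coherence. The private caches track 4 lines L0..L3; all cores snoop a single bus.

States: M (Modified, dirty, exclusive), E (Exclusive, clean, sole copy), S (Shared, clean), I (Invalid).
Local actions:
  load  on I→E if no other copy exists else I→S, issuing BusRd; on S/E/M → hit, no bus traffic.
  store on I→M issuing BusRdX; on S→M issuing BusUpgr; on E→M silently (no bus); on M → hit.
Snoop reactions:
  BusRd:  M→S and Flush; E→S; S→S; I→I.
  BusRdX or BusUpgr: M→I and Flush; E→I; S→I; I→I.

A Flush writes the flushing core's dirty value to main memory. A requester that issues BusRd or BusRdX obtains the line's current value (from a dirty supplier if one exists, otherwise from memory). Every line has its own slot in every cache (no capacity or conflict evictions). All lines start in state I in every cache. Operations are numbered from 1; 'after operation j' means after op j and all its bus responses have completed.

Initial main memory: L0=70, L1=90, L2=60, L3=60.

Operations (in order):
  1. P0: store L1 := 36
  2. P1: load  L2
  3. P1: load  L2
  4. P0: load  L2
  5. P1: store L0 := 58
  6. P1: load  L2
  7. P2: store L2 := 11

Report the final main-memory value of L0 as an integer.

step 1: P0: store L1 := 36  ⟶  MII  (L1)  txn=BusRdX  M[L1]=90
step 2: P1: load  L2  ⟶  IEI  (L2)  txn=BusRd  M[L2]=60
step 3: P1: load  L2  ⟶  IEI  (L2)  txn=∅  M[L2]=60
step 4: P0: load  L2  ⟶  SSI  (L2)  txn=BusRd  M[L2]=60
step 5: P1: store L0 := 58  ⟶  IMI  (L0)  txn=BusRdX  M[L0]=70
step 6: P1: load  L2  ⟶  SSI  (L2)  txn=∅  M[L2]=60
step 7: P2: store L2 := 11  ⟶  IIM  (L2)  txn=BusRdX  M[L2]=60

memory[L0] = 70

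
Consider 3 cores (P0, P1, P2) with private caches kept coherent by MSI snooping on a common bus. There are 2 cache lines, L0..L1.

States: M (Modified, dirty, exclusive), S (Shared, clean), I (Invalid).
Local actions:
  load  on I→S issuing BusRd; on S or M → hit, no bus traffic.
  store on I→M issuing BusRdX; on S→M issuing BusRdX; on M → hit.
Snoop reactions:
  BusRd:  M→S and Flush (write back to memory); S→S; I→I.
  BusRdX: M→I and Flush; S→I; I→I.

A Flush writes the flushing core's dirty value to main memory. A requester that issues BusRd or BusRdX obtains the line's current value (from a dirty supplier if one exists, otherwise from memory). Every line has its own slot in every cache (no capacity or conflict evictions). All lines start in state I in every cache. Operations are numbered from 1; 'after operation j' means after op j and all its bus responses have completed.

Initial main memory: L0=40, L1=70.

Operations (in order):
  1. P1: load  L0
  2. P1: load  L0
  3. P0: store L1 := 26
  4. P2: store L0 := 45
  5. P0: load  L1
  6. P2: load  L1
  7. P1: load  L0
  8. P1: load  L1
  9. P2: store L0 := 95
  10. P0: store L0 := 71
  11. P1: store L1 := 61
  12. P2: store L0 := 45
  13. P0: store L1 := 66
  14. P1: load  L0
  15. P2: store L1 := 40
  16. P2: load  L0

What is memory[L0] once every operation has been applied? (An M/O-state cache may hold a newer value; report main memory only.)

1. P1: load  L0  bus=[BusRd]  L0: P0=I P1=S P2=I  mem[L0]=40
2. P1: load  L0  bus=[-]  L0: P0=I P1=S P2=I  mem[L0]=40
3. P0: store L1 := 26  bus=[BusRdX]  L1: P0=M P1=I P2=I  mem[L1]=70
4. P2: store L0 := 45  bus=[BusRdX]  L0: P0=I P1=I P2=M  mem[L0]=40
5. P0: load  L1  bus=[-]  L1: P0=M P1=I P2=I  mem[L1]=70
6. P2: load  L1  bus=[BusRd,Flush]  L1: P0=S P1=I P2=S  mem[L1]=26
7. P1: load  L0  bus=[BusRd,Flush]  L0: P0=I P1=S P2=S  mem[L0]=45
8. P1: load  L1  bus=[BusRd]  L1: P0=S P1=S P2=S  mem[L1]=26
9. P2: store L0 := 95  bus=[BusRdX]  L0: P0=I P1=I P2=M  mem[L0]=45
10. P0: store L0 := 71  bus=[BusRdX,Flush]  L0: P0=M P1=I P2=I  mem[L0]=95
11. P1: store L1 := 61  bus=[BusRdX]  L1: P0=I P1=M P2=I  mem[L1]=26
12. P2: store L0 := 45  bus=[BusRdX,Flush]  L0: P0=I P1=I P2=M  mem[L0]=71
13. P0: store L1 := 66  bus=[BusRdX,Flush]  L1: P0=M P1=I P2=I  mem[L1]=61
14. P1: load  L0  bus=[BusRd,Flush]  L0: P0=I P1=S P2=S  mem[L0]=45
15. P2: store L1 := 40  bus=[BusRdX,Flush]  L1: P0=I P1=I P2=M  mem[L1]=66
16. P2: load  L0  bus=[-]  L0: P0=I P1=S P2=S  mem[L0]=45

memory[L0] = 45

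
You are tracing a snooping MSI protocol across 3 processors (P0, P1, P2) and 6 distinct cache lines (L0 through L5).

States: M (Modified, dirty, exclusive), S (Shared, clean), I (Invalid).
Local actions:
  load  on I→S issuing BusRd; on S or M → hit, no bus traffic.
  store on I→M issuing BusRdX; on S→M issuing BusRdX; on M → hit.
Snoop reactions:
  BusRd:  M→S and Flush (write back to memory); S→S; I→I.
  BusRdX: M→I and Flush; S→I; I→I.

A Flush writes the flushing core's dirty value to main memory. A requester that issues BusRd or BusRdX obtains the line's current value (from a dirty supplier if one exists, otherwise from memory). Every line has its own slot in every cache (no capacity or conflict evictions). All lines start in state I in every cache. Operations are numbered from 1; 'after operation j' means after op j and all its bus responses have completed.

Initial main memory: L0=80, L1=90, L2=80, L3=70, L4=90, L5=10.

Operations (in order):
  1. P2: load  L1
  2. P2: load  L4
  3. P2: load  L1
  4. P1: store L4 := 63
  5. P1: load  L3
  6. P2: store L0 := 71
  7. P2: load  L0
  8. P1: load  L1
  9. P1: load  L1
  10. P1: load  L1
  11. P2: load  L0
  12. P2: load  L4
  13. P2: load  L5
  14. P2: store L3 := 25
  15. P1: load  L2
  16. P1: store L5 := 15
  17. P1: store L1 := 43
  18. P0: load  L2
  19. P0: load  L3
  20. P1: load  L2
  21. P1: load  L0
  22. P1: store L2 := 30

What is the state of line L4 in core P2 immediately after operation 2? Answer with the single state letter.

state = S

  op1 P2: load  L1 → I/I/S on L1; bus BusRd; mem=90
  op2 P2: load  L4 → I/I/S on L4; bus BusRd; mem=90
  op3 P2: load  L1 → I/I/S on L1; bus (none); mem=90
  op4 P1: store L4 := 63 → I/M/I on L4; bus BusRdX; mem=90
  op5 P1: load  L3 → I/S/I on L3; bus BusRd; mem=70
  op6 P2: store L0 := 71 → I/I/M on L0; bus BusRdX; mem=80
  op7 P2: load  L0 → I/I/M on L0; bus (none); mem=80
  op8 P1: load  L1 → I/S/S on L1; bus BusRd; mem=90
  op9 P1: load  L1 → I/S/S on L1; bus (none); mem=90
  op10 P1: load  L1 → I/S/S on L1; bus (none); mem=90
  op11 P2: load  L0 → I/I/M on L0; bus (none); mem=80
  op12 P2: load  L4 → I/S/S on L4; bus BusRd Flush; mem=63
  op13 P2: load  L5 → I/I/S on L5; bus BusRd; mem=10
  op14 P2: store L3 := 25 → I/I/M on L3; bus BusRdX; mem=70
  op15 P1: load  L2 → I/S/I on L2; bus BusRd; mem=80
  op16 P1: store L5 := 15 → I/M/I on L5; bus BusRdX; mem=10
  op17 P1: store L1 := 43 → I/M/I on L1; bus BusRdX; mem=90
  op18 P0: load  L2 → S/S/I on L2; bus BusRd; mem=80
  op19 P0: load  L3 → S/I/S on L3; bus BusRd Flush; mem=25
  op20 P1: load  L2 → S/S/I on L2; bus (none); mem=80
  op21 P1: load  L0 → I/S/S on L0; bus BusRd Flush; mem=71
  op22 P1: store L2 := 30 → I/M/I on L2; bus BusRdX; mem=80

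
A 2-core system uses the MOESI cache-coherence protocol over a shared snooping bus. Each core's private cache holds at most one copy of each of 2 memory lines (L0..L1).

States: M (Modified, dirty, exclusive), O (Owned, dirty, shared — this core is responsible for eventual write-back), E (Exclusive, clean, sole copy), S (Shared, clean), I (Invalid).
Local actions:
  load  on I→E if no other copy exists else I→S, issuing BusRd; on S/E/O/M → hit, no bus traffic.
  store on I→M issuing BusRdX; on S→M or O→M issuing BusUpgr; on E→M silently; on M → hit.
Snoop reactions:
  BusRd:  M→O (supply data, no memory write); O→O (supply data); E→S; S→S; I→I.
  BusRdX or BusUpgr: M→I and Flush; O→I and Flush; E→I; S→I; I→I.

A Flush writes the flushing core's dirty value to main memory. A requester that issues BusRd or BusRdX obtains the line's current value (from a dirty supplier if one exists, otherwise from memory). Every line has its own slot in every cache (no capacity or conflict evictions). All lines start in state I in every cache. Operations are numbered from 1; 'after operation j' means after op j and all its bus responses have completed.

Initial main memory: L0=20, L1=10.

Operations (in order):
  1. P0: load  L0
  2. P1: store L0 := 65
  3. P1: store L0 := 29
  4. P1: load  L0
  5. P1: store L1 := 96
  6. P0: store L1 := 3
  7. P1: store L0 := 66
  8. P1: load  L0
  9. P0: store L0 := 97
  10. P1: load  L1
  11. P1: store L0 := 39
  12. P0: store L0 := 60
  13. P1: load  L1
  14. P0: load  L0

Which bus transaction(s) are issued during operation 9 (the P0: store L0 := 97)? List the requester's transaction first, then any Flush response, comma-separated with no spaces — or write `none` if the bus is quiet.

step 1: P0: load  L0  ⟶  EI  (L0)  txn=BusRd  M[L0]=20
step 2: P1: store L0 := 65  ⟶  IM  (L0)  txn=BusRdX  M[L0]=20
step 3: P1: store L0 := 29  ⟶  IM  (L0)  txn=∅  M[L0]=20
step 4: P1: load  L0  ⟶  IM  (L0)  txn=∅  M[L0]=20
step 5: P1: store L1 := 96  ⟶  IM  (L1)  txn=BusRdX  M[L1]=10
step 6: P0: store L1 := 3  ⟶  MI  (L1)  txn=BusRdX+Flush  M[L1]=96
step 7: P1: store L0 := 66  ⟶  IM  (L0)  txn=∅  M[L0]=20
step 8: P1: load  L0  ⟶  IM  (L0)  txn=∅  M[L0]=20
step 9: P0: store L0 := 97  ⟶  MI  (L0)  txn=BusRdX+Flush  M[L0]=66
step 10: P1: load  L1  ⟶  OS  (L1)  txn=BusRd  M[L1]=96
step 11: P1: store L0 := 39  ⟶  IM  (L0)  txn=BusRdX+Flush  M[L0]=97
step 12: P0: store L0 := 60  ⟶  MI  (L0)  txn=BusRdX+Flush  M[L0]=39
step 13: P1: load  L1  ⟶  OS  (L1)  txn=∅  M[L1]=96
step 14: P0: load  L0  ⟶  MI  (L0)  txn=∅  M[L0]=39

bus = BusRdX,Flush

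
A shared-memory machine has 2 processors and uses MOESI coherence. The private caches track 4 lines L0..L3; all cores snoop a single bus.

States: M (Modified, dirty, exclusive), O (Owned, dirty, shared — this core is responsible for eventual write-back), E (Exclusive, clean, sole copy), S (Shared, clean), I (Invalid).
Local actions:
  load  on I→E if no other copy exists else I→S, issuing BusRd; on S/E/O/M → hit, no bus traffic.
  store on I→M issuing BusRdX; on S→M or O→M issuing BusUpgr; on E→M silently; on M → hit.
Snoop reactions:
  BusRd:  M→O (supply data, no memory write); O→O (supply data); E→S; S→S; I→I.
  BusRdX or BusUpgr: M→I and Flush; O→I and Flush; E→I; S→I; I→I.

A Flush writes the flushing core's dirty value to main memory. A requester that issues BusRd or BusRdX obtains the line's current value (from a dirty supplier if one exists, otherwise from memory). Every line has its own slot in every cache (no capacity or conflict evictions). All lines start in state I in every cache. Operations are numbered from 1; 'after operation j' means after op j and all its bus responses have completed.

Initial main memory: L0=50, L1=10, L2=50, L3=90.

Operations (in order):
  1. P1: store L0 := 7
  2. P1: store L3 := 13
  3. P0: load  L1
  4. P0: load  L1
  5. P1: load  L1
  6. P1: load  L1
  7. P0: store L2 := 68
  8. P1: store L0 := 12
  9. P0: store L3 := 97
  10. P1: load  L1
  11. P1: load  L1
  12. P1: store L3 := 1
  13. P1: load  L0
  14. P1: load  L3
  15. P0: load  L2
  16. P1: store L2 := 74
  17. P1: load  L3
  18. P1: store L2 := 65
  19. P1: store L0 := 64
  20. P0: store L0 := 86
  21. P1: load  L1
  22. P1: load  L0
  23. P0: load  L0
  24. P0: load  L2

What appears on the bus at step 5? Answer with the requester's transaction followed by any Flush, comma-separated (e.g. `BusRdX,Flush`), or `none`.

[1] P1: store L0 := 7 | P0:I, P1:M(7) | bus: BusRdX
[2] P1: store L3 := 13 | P0:I, P1:M(13) | bus: BusRdX
[3] P0: load  L1 | P0:E(10), P1:I | bus: BusRd
[4] P0: load  L1 | P0:E(10), P1:I | bus: none
[5] P1: load  L1 | P0:S(10), P1:S(10) | bus: BusRd
[6] P1: load  L1 | P0:S(10), P1:S(10) | bus: none
[7] P0: store L2 := 68 | P0:M(68), P1:I | bus: BusRdX
[8] P1: store L0 := 12 | P0:I, P1:M(12) | bus: none
[9] P0: store L3 := 97 | P0:M(97), P1:I | bus: BusRdX,Flush
[10] P1: load  L1 | P0:S(10), P1:S(10) | bus: none
[11] P1: load  L1 | P0:S(10), P1:S(10) | bus: none
[12] P1: store L3 := 1 | P0:I, P1:M(1) | bus: BusRdX,Flush
[13] P1: load  L0 | P0:I, P1:M(12) | bus: none
[14] P1: load  L3 | P0:I, P1:M(1) | bus: none
[15] P0: load  L2 | P0:M(68), P1:I | bus: none
[16] P1: store L2 := 74 | P0:I, P1:M(74) | bus: BusRdX,Flush
[17] P1: load  L3 | P0:I, P1:M(1) | bus: none
[18] P1: store L2 := 65 | P0:I, P1:M(65) | bus: none
[19] P1: store L0 := 64 | P0:I, P1:M(64) | bus: none
[20] P0: store L0 := 86 | P0:M(86), P1:I | bus: BusRdX,Flush
[21] P1: load  L1 | P0:S(10), P1:S(10) | bus: none
[22] P1: load  L0 | P0:O(86), P1:S(86) | bus: BusRd
[23] P0: load  L0 | P0:O(86), P1:S(86) | bus: none
[24] P0: load  L2 | P0:S(65), P1:O(65) | bus: BusRd

bus = BusRd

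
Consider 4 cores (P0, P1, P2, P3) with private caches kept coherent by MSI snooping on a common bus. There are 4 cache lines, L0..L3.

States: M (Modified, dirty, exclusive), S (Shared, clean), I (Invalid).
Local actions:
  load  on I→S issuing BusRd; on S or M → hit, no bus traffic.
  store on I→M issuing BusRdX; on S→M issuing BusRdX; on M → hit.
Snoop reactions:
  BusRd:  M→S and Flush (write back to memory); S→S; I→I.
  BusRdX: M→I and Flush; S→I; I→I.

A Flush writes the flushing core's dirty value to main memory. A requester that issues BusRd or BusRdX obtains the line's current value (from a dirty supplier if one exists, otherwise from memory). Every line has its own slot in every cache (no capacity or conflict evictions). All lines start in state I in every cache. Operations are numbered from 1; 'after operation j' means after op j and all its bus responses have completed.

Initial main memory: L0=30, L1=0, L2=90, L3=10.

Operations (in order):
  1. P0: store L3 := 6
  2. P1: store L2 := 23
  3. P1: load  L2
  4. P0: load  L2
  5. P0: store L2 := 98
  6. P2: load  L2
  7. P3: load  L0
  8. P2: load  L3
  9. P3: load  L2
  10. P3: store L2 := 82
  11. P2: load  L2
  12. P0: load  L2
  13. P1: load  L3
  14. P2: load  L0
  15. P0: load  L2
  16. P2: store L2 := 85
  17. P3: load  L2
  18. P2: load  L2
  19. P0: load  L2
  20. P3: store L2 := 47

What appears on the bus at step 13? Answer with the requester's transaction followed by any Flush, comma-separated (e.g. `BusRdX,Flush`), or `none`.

bus = BusRd

step 1: P0: store L3 := 6  ⟶  MIII  (L3)  txn=BusRdX  M[L3]=10
step 2: P1: store L2 := 23  ⟶  IMII  (L2)  txn=BusRdX  M[L2]=90
step 3: P1: load  L2  ⟶  IMII  (L2)  txn=∅  M[L2]=90
step 4: P0: load  L2  ⟶  SSII  (L2)  txn=BusRd+Flush  M[L2]=23
step 5: P0: store L2 := 98  ⟶  MIII  (L2)  txn=BusRdX  M[L2]=23
step 6: P2: load  L2  ⟶  SISI  (L2)  txn=BusRd+Flush  M[L2]=98
step 7: P3: load  L0  ⟶  IIIS  (L0)  txn=BusRd  M[L0]=30
step 8: P2: load  L3  ⟶  SISI  (L3)  txn=BusRd+Flush  M[L3]=6
step 9: P3: load  L2  ⟶  SISS  (L2)  txn=BusRd  M[L2]=98
step 10: P3: store L2 := 82  ⟶  IIIM  (L2)  txn=BusRdX  M[L2]=98
step 11: P2: load  L2  ⟶  IISS  (L2)  txn=BusRd+Flush  M[L2]=82
step 12: P0: load  L2  ⟶  SISS  (L2)  txn=BusRd  M[L2]=82
step 13: P1: load  L3  ⟶  SSSI  (L3)  txn=BusRd  M[L3]=6
step 14: P2: load  L0  ⟶  IISS  (L0)  txn=BusRd  M[L0]=30
step 15: P0: load  L2  ⟶  SISS  (L2)  txn=∅  M[L2]=82
step 16: P2: store L2 := 85  ⟶  IIMI  (L2)  txn=BusRdX  M[L2]=82
step 17: P3: load  L2  ⟶  IISS  (L2)  txn=BusRd+Flush  M[L2]=85
step 18: P2: load  L2  ⟶  IISS  (L2)  txn=∅  M[L2]=85
step 19: P0: load  L2  ⟶  SISS  (L2)  txn=BusRd  M[L2]=85
step 20: P3: store L2 := 47  ⟶  IIIM  (L2)  txn=BusRdX  M[L2]=85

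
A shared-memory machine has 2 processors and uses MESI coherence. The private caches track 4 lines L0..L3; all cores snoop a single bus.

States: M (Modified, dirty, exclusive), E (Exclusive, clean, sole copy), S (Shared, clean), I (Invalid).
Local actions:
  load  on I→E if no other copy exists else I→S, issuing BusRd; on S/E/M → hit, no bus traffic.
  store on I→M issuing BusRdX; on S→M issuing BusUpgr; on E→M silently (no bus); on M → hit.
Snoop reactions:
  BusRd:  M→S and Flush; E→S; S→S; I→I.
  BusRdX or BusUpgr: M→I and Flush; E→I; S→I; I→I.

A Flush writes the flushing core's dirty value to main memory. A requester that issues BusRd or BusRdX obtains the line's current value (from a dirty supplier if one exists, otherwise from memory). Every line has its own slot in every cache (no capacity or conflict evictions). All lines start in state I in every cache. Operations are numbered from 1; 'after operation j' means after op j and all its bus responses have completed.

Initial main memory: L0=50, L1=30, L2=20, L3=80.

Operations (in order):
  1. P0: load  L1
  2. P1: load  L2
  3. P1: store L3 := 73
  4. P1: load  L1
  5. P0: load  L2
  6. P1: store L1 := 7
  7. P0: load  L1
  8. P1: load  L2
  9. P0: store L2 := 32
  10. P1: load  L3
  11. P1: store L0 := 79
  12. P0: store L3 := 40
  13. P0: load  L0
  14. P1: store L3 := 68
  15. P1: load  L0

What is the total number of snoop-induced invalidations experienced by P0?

  op1 P0: load  L1 → E/I on L1; bus BusRd; mem=30
  op2 P1: load  L2 → I/E on L2; bus BusRd; mem=20
  op3 P1: store L3 := 73 → I/M on L3; bus BusRdX; mem=80
  op4 P1: load  L1 → S/S on L1; bus BusRd; mem=30
  op5 P0: load  L2 → S/S on L2; bus BusRd; mem=20
  op6 P1: store L1 := 7 → I/M on L1; bus BusUpgr; mem=30
  op7 P0: load  L1 → S/S on L1; bus BusRd Flush; mem=7
  op8 P1: load  L2 → S/S on L2; bus (none); mem=20
  op9 P0: store L2 := 32 → M/I on L2; bus BusUpgr; mem=20
  op10 P1: load  L3 → I/M on L3; bus (none); mem=80
  op11 P1: store L0 := 79 → I/M on L0; bus BusRdX; mem=50
  op12 P0: store L3 := 40 → M/I on L3; bus BusRdX Flush; mem=73
  op13 P0: load  L0 → S/S on L0; bus BusRd Flush; mem=79
  op14 P1: store L3 := 68 → I/M on L3; bus BusRdX Flush; mem=40
  op15 P1: load  L0 → S/S on L0; bus (none); mem=79

invalidations = 2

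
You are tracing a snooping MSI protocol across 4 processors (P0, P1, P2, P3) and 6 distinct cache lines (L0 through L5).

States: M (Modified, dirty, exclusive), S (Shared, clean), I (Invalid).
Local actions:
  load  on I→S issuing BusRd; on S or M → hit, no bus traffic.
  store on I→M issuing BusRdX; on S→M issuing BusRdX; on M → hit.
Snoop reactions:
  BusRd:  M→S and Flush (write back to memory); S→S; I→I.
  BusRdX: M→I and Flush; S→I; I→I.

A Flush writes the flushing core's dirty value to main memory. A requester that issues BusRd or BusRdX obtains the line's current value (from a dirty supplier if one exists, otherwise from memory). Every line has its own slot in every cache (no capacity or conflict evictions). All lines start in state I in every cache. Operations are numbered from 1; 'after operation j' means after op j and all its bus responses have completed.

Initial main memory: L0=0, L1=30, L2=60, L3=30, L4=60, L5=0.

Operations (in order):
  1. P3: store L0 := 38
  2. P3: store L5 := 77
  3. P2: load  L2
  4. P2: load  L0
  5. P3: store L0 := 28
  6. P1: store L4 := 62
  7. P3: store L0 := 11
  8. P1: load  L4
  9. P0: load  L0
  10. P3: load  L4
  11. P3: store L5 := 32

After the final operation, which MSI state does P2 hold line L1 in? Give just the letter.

step 1: P3: store L0 := 38  ⟶  IIIM  (L0)  txn=BusRdX  M[L0]=0
step 2: P3: store L5 := 77  ⟶  IIIM  (L5)  txn=BusRdX  M[L5]=0
step 3: P2: load  L2  ⟶  IISI  (L2)  txn=BusRd  M[L2]=60
step 4: P2: load  L0  ⟶  IISS  (L0)  txn=BusRd+Flush  M[L0]=38
step 5: P3: store L0 := 28  ⟶  IIIM  (L0)  txn=BusRdX  M[L0]=38
step 6: P1: store L4 := 62  ⟶  IMII  (L4)  txn=BusRdX  M[L4]=60
step 7: P3: store L0 := 11  ⟶  IIIM  (L0)  txn=∅  M[L0]=38
step 8: P1: load  L4  ⟶  IMII  (L4)  txn=∅  M[L4]=60
step 9: P0: load  L0  ⟶  SIIS  (L0)  txn=BusRd+Flush  M[L0]=11
step 10: P3: load  L4  ⟶  ISIS  (L4)  txn=BusRd+Flush  M[L4]=62
step 11: P3: store L5 := 32  ⟶  IIIM  (L5)  txn=∅  M[L5]=0

state = I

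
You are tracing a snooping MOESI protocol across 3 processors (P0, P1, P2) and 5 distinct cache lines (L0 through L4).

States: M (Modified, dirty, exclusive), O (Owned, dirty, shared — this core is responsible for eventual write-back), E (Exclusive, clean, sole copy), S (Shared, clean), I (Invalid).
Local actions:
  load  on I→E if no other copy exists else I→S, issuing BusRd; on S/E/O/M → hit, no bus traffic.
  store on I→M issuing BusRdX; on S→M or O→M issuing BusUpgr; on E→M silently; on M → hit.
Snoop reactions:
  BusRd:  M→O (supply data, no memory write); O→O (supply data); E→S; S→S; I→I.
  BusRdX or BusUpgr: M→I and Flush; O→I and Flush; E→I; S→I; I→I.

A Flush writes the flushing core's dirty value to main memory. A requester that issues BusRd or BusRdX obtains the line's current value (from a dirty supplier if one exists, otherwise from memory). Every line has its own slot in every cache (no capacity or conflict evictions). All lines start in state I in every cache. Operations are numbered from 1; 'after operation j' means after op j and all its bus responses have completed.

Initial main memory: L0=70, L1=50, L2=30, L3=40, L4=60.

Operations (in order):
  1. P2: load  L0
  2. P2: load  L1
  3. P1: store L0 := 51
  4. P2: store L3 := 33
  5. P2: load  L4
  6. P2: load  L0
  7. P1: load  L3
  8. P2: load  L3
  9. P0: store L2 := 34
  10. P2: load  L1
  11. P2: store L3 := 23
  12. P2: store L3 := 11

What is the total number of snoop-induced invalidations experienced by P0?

invalidations = 0

[1] P2: load  L0 | P0:I, P1:I, P2:E(70) | bus: BusRd
[2] P2: load  L1 | P0:I, P1:I, P2:E(50) | bus: BusRd
[3] P1: store L0 := 51 | P0:I, P1:M(51), P2:I | bus: BusRdX
[4] P2: store L3 := 33 | P0:I, P1:I, P2:M(33) | bus: BusRdX
[5] P2: load  L4 | P0:I, P1:I, P2:E(60) | bus: BusRd
[6] P2: load  L0 | P0:I, P1:O(51), P2:S(51) | bus: BusRd
[7] P1: load  L3 | P0:I, P1:S(33), P2:O(33) | bus: BusRd
[8] P2: load  L3 | P0:I, P1:S(33), P2:O(33) | bus: none
[9] P0: store L2 := 34 | P0:M(34), P1:I, P2:I | bus: BusRdX
[10] P2: load  L1 | P0:I, P1:I, P2:E(50) | bus: none
[11] P2: store L3 := 23 | P0:I, P1:I, P2:M(23) | bus: BusUpgr
[12] P2: store L3 := 11 | P0:I, P1:I, P2:M(11) | bus: none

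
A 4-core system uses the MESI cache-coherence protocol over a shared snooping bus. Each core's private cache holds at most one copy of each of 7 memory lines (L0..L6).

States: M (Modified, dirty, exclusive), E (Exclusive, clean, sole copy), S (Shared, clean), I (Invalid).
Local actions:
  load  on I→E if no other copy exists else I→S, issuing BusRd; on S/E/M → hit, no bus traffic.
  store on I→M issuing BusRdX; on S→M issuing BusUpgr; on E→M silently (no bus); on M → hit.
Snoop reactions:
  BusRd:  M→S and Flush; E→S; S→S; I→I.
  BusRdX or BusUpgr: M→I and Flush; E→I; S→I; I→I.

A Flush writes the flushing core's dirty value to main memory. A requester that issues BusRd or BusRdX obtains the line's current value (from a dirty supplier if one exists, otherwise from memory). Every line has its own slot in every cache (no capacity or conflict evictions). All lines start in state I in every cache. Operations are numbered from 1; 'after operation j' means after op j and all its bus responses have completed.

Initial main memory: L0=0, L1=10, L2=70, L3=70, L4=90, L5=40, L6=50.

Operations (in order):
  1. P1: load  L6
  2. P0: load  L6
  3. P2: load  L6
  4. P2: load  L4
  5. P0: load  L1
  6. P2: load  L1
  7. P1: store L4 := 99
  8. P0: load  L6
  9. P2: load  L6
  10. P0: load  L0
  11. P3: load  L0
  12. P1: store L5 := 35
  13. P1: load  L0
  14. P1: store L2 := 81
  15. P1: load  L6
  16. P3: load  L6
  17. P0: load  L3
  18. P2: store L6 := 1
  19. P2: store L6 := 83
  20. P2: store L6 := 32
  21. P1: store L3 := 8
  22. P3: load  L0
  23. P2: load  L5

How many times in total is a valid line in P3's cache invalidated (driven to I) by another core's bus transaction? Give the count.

invalidations = 1

  op1 P1: load  L6 → I/E/I/I on L6; bus BusRd; mem=50
  op2 P0: load  L6 → S/S/I/I on L6; bus BusRd; mem=50
  op3 P2: load  L6 → S/S/S/I on L6; bus BusRd; mem=50
  op4 P2: load  L4 → I/I/E/I on L4; bus BusRd; mem=90
  op5 P0: load  L1 → E/I/I/I on L1; bus BusRd; mem=10
  op6 P2: load  L1 → S/I/S/I on L1; bus BusRd; mem=10
  op7 P1: store L4 := 99 → I/M/I/I on L4; bus BusRdX; mem=90
  op8 P0: load  L6 → S/S/S/I on L6; bus (none); mem=50
  op9 P2: load  L6 → S/S/S/I on L6; bus (none); mem=50
  op10 P0: load  L0 → E/I/I/I on L0; bus BusRd; mem=0
  op11 P3: load  L0 → S/I/I/S on L0; bus BusRd; mem=0
  op12 P1: store L5 := 35 → I/M/I/I on L5; bus BusRdX; mem=40
  op13 P1: load  L0 → S/S/I/S on L0; bus BusRd; mem=0
  op14 P1: store L2 := 81 → I/M/I/I on L2; bus BusRdX; mem=70
  op15 P1: load  L6 → S/S/S/I on L6; bus (none); mem=50
  op16 P3: load  L6 → S/S/S/S on L6; bus BusRd; mem=50
  op17 P0: load  L3 → E/I/I/I on L3; bus BusRd; mem=70
  op18 P2: store L6 := 1 → I/I/M/I on L6; bus BusUpgr; mem=50
  op19 P2: store L6 := 83 → I/I/M/I on L6; bus (none); mem=50
  op20 P2: store L6 := 32 → I/I/M/I on L6; bus (none); mem=50
  op21 P1: store L3 := 8 → I/M/I/I on L3; bus BusRdX; mem=70
  op22 P3: load  L0 → S/S/I/S on L0; bus (none); mem=0
  op23 P2: load  L5 → I/S/S/I on L5; bus BusRd Flush; mem=35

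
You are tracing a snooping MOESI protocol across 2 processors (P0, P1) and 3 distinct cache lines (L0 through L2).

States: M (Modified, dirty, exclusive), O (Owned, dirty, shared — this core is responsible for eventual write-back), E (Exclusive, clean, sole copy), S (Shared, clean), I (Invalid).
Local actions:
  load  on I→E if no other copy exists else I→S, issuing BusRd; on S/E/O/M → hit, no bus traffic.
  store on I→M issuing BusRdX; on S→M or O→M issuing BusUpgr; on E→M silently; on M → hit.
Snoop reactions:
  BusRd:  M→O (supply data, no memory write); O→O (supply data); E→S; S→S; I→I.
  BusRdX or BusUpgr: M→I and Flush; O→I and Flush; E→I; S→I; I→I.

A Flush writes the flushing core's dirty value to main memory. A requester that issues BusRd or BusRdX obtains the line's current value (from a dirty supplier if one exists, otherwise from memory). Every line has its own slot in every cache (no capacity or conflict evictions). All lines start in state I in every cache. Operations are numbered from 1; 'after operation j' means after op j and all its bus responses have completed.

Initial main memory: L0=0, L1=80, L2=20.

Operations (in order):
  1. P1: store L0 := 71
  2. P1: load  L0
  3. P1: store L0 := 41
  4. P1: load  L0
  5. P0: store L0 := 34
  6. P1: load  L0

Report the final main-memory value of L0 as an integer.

memory[L0] = 41

1. P1: store L0 := 71  bus=[BusRdX]  L0: P0=I P1=M  mem[L0]=0
2. P1: load  L0  bus=[-]  L0: P0=I P1=M  mem[L0]=0
3. P1: store L0 := 41  bus=[-]  L0: P0=I P1=M  mem[L0]=0
4. P1: load  L0  bus=[-]  L0: P0=I P1=M  mem[L0]=0
5. P0: store L0 := 34  bus=[BusRdX,Flush]  L0: P0=M P1=I  mem[L0]=41
6. P1: load  L0  bus=[BusRd]  L0: P0=O P1=S  mem[L0]=41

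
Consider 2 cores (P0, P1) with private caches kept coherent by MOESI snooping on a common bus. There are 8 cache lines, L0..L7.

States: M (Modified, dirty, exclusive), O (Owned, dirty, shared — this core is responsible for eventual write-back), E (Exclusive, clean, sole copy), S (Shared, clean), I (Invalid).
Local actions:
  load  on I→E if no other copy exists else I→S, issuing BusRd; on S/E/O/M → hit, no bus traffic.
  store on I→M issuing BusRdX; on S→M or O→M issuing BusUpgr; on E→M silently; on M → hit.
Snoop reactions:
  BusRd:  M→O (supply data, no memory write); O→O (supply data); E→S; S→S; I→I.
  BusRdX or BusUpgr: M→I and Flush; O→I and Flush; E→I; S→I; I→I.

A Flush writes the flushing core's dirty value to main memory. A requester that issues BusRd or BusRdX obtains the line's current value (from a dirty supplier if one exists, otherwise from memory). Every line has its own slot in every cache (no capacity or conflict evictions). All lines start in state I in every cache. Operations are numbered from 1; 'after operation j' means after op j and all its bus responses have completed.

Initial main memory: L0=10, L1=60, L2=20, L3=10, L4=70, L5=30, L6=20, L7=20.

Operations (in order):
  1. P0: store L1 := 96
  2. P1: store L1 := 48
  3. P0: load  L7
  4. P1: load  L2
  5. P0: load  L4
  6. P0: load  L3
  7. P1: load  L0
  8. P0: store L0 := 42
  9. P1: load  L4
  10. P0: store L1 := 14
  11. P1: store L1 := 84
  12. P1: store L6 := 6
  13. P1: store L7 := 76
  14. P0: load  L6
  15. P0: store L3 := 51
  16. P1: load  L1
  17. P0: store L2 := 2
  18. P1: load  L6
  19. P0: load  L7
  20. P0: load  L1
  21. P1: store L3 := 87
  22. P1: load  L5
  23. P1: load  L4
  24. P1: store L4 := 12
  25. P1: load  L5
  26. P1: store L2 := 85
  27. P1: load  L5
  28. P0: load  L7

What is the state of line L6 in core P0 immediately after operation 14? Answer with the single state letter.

state = S

step 1: P0: store L1 := 96  ⟶  MI  (L1)  txn=BusRdX  M[L1]=60
step 2: P1: store L1 := 48  ⟶  IM  (L1)  txn=BusRdX+Flush  M[L1]=96
step 3: P0: load  L7  ⟶  EI  (L7)  txn=BusRd  M[L7]=20
step 4: P1: load  L2  ⟶  IE  (L2)  txn=BusRd  M[L2]=20
step 5: P0: load  L4  ⟶  EI  (L4)  txn=BusRd  M[L4]=70
step 6: P0: load  L3  ⟶  EI  (L3)  txn=BusRd  M[L3]=10
step 7: P1: load  L0  ⟶  IE  (L0)  txn=BusRd  M[L0]=10
step 8: P0: store L0 := 42  ⟶  MI  (L0)  txn=BusRdX  M[L0]=10
step 9: P1: load  L4  ⟶  SS  (L4)  txn=BusRd  M[L4]=70
step 10: P0: store L1 := 14  ⟶  MI  (L1)  txn=BusRdX+Flush  M[L1]=48
step 11: P1: store L1 := 84  ⟶  IM  (L1)  txn=BusRdX+Flush  M[L1]=14
step 12: P1: store L6 := 6  ⟶  IM  (L6)  txn=BusRdX  M[L6]=20
step 13: P1: store L7 := 76  ⟶  IM  (L7)  txn=BusRdX  M[L7]=20
step 14: P0: load  L6  ⟶  SO  (L6)  txn=BusRd  M[L6]=20
step 15: P0: store L3 := 51  ⟶  MI  (L3)  txn=∅  M[L3]=10
step 16: P1: load  L1  ⟶  IM  (L1)  txn=∅  M[L1]=14
step 17: P0: store L2 := 2  ⟶  MI  (L2)  txn=BusRdX  M[L2]=20
step 18: P1: load  L6  ⟶  SO  (L6)  txn=∅  M[L6]=20
step 19: P0: load  L7  ⟶  SO  (L7)  txn=BusRd  M[L7]=20
step 20: P0: load  L1  ⟶  SO  (L1)  txn=BusRd  M[L1]=14
step 21: P1: store L3 := 87  ⟶  IM  (L3)  txn=BusRdX+Flush  M[L3]=51
step 22: P1: load  L5  ⟶  IE  (L5)  txn=BusRd  M[L5]=30
step 23: P1: load  L4  ⟶  SS  (L4)  txn=∅  M[L4]=70
step 24: P1: store L4 := 12  ⟶  IM  (L4)  txn=BusUpgr  M[L4]=70
step 25: P1: load  L5  ⟶  IE  (L5)  txn=∅  M[L5]=30
step 26: P1: store L2 := 85  ⟶  IM  (L2)  txn=BusRdX+Flush  M[L2]=2
step 27: P1: load  L5  ⟶  IE  (L5)  txn=∅  M[L5]=30
step 28: P0: load  L7  ⟶  SO  (L7)  txn=∅  M[L7]=20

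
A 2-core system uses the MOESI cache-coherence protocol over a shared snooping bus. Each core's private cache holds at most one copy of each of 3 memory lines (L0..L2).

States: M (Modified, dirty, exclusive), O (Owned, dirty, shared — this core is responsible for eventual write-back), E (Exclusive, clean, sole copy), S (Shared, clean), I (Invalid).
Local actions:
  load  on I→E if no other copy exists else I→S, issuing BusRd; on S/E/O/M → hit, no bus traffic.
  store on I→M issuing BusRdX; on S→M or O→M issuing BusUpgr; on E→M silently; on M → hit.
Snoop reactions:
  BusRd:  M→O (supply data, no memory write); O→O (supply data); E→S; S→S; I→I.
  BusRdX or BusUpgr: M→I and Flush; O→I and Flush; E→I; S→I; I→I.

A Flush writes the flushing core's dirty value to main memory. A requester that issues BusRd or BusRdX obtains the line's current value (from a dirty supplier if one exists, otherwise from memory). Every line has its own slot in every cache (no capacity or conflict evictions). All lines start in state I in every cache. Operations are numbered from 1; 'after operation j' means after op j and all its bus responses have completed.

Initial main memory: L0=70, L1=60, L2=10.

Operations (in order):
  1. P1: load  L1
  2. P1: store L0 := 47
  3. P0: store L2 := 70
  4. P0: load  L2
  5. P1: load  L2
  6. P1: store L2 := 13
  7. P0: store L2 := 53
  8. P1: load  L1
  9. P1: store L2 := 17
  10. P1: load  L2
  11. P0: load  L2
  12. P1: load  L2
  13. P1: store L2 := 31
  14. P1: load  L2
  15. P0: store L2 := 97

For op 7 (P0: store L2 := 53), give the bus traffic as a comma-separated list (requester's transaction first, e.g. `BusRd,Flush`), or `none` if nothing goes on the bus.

bus = BusRdX,Flush

  op1 P1: load  L1 → I/E on L1; bus BusRd; mem=60
  op2 P1: store L0 := 47 → I/M on L0; bus BusRdX; mem=70
  op3 P0: store L2 := 70 → M/I on L2; bus BusRdX; mem=10
  op4 P0: load  L2 → M/I on L2; bus (none); mem=10
  op5 P1: load  L2 → O/S on L2; bus BusRd; mem=10
  op6 P1: store L2 := 13 → I/M on L2; bus BusUpgr Flush; mem=70
  op7 P0: store L2 := 53 → M/I on L2; bus BusRdX Flush; mem=13
  op8 P1: load  L1 → I/E on L1; bus (none); mem=60
  op9 P1: store L2 := 17 → I/M on L2; bus BusRdX Flush; mem=53
  op10 P1: load  L2 → I/M on L2; bus (none); mem=53
  op11 P0: load  L2 → S/O on L2; bus BusRd; mem=53
  op12 P1: load  L2 → S/O on L2; bus (none); mem=53
  op13 P1: store L2 := 31 → I/M on L2; bus BusUpgr; mem=53
  op14 P1: load  L2 → I/M on L2; bus (none); mem=53
  op15 P0: store L2 := 97 → M/I on L2; bus BusRdX Flush; mem=31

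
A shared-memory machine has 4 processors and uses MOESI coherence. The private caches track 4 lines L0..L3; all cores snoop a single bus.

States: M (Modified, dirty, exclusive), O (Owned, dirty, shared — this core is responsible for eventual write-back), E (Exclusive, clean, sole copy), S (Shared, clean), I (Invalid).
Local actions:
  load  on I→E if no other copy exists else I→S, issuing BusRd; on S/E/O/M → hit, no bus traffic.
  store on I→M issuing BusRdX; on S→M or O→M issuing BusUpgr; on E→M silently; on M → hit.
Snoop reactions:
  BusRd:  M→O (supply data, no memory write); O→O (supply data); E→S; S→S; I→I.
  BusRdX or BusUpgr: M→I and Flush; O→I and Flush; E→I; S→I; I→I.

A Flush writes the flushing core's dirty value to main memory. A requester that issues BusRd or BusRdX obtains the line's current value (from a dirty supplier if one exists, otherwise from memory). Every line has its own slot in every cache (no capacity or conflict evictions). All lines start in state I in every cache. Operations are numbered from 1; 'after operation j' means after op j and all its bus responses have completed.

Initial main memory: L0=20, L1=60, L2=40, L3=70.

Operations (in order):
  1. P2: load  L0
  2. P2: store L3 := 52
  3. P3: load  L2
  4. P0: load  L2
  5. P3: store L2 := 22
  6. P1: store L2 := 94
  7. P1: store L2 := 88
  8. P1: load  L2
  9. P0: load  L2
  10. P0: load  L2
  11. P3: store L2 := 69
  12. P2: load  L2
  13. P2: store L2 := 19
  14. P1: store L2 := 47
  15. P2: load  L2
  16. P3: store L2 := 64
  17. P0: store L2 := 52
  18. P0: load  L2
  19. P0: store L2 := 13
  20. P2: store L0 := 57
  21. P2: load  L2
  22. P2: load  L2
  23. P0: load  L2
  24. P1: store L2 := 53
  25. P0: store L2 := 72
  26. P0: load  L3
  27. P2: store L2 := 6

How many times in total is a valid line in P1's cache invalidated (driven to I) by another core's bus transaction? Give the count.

  op1 P2: load  L0 → I/I/E/I on L0; bus BusRd; mem=20
  op2 P2: store L3 := 52 → I/I/M/I on L3; bus BusRdX; mem=70
  op3 P3: load  L2 → I/I/I/E on L2; bus BusRd; mem=40
  op4 P0: load  L2 → S/I/I/S on L2; bus BusRd; mem=40
  op5 P3: store L2 := 22 → I/I/I/M on L2; bus BusUpgr; mem=40
  op6 P1: store L2 := 94 → I/M/I/I on L2; bus BusRdX Flush; mem=22
  op7 P1: store L2 := 88 → I/M/I/I on L2; bus (none); mem=22
  op8 P1: load  L2 → I/M/I/I on L2; bus (none); mem=22
  op9 P0: load  L2 → S/O/I/I on L2; bus BusRd; mem=22
  op10 P0: load  L2 → S/O/I/I on L2; bus (none); mem=22
  op11 P3: store L2 := 69 → I/I/I/M on L2; bus BusRdX Flush; mem=88
  op12 P2: load  L2 → I/I/S/O on L2; bus BusRd; mem=88
  op13 P2: store L2 := 19 → I/I/M/I on L2; bus BusUpgr Flush; mem=69
  op14 P1: store L2 := 47 → I/M/I/I on L2; bus BusRdX Flush; mem=19
  op15 P2: load  L2 → I/O/S/I on L2; bus BusRd; mem=19
  op16 P3: store L2 := 64 → I/I/I/M on L2; bus BusRdX Flush; mem=47
  op17 P0: store L2 := 52 → M/I/I/I on L2; bus BusRdX Flush; mem=64
  op18 P0: load  L2 → M/I/I/I on L2; bus (none); mem=64
  op19 P0: store L2 := 13 → M/I/I/I on L2; bus (none); mem=64
  op20 P2: store L0 := 57 → I/I/M/I on L0; bus (none); mem=20
  op21 P2: load  L2 → O/I/S/I on L2; bus BusRd; mem=64
  op22 P2: load  L2 → O/I/S/I on L2; bus (none); mem=64
  op23 P0: load  L2 → O/I/S/I on L2; bus (none); mem=64
  op24 P1: store L2 := 53 → I/M/I/I on L2; bus BusRdX Flush; mem=13
  op25 P0: store L2 := 72 → M/I/I/I on L2; bus BusRdX Flush; mem=53
  op26 P0: load  L3 → S/I/O/I on L3; bus BusRd; mem=70
  op27 P2: store L2 := 6 → I/I/M/I on L2; bus BusRdX Flush; mem=72

invalidations = 3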